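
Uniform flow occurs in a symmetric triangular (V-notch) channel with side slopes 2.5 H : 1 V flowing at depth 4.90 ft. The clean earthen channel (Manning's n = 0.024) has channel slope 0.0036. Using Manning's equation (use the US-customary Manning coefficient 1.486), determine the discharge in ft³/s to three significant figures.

A = z·y² = 2.5×4.90² = 60.03 ft²
P = 2y√(1+z²) = 2×4.90×√(1+2.5²) = 26.39 ft
R = A/P = 60.03/26.39 = 2.275 ft
Q = (1.486/n)·A·R^(2/3)·S^(1/2) = (1.486/0.024) × 60.03 × 2.275^(2/3) × 0.0036^(1/2) = 385.7 ft³/s

386 ft³/s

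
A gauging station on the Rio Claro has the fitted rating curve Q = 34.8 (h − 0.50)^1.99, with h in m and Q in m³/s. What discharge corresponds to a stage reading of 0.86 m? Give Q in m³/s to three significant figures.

Q = 34.8 × (0.86 − 0.50)^1.99 = 34.8 × 0.36^1.99 = 4.556 m³/s

4.56 m³/s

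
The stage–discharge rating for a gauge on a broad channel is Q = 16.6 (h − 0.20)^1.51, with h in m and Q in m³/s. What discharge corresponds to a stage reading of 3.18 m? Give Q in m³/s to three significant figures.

86.3 m³/s

Q = 16.6 × (3.18 − 0.20)^1.51 = 16.6 × 2.98^1.51 = 86.33 m³/s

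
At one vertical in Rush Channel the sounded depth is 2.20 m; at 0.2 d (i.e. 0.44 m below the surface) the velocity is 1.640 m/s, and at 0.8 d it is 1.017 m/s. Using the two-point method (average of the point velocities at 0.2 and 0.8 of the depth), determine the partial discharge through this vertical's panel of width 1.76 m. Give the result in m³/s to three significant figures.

v̄ = (1.640 + 1.017) / 2 = 1.329 m/s
q = v̄ × d × w = 1.329 × 2.20 × 1.76 = 5.144 m³/s

5.14 m³/s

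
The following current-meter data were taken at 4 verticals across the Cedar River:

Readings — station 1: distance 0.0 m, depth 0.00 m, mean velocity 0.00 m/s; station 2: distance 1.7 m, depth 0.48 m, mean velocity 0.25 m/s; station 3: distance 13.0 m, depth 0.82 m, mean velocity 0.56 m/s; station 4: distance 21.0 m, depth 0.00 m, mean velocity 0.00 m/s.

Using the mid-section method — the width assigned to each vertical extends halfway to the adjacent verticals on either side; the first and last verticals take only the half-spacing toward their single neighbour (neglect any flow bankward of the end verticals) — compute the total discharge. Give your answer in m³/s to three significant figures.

5.21 m³/s

w_2 = (13.0 − 0.0)/2 = 6.5 m; q_2 = 0.25 × 0.48 × 6.5 = 0.7800 m³/s
w_3 = (21.0 − 1.7)/2 = 9.65 m; q_3 = 0.56 × 0.82 × 9.65 = 4.431 m³/s
Stations 1, 4 contribute zero (depth or velocity is 0).
Q = Σ qᵢ = 5.211 m³/s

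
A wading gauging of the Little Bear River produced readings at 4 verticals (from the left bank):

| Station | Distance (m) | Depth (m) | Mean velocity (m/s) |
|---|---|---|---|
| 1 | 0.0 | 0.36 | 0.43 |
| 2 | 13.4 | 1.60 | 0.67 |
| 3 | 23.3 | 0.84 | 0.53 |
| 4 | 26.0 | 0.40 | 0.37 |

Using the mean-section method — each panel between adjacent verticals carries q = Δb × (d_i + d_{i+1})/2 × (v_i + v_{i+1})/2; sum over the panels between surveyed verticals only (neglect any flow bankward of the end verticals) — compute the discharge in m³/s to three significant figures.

Panel 1-2: Δb = 13.4 m, d̄ = (0.36+1.60)/2 = 0.98, v̄ = (0.43+0.67)/2 = 0.55 → q = 13.4×0.98×0.55 = 7.223 m³/s
Panel 2-3: Δb = 9.9 m, d̄ = (1.60+0.84)/2 = 1.22, v̄ = (0.67+0.53)/2 = 0.6 → q = 9.9×1.22×0.6 = 7.247 m³/s
Panel 3-4: Δb = 2.7 m, d̄ = (0.84+0.40)/2 = 0.62, v̄ = (0.53+0.37)/2 = 0.45 → q = 2.7×0.62×0.45 = 0.7533 m³/s
Q = Σ q = 15.22 m³/s

15.2 m³/s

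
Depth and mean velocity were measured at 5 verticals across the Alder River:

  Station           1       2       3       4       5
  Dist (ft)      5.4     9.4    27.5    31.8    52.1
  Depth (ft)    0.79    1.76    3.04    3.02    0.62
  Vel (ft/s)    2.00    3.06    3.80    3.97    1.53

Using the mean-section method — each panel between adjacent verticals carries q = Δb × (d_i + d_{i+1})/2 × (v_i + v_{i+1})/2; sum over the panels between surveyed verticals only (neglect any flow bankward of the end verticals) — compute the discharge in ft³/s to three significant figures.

314 ft³/s

Panel 1-2: Δb = 4 ft, d̄ = (0.79+1.76)/2 = 1.275, v̄ = (2.00+3.06)/2 = 2.53 → q = 4×1.275×2.53 = 12.90 ft³/s
Panel 2-3: Δb = 18.1 ft, d̄ = (1.76+3.04)/2 = 2.4, v̄ = (3.06+3.80)/2 = 3.43 → q = 18.1×2.4×3.43 = 149.0 ft³/s
Panel 3-4: Δb = 4.3 ft, d̄ = (3.04+3.02)/2 = 3.03, v̄ = (3.80+3.97)/2 = 3.885 → q = 4.3×3.03×3.885 = 50.62 ft³/s
Panel 4-5: Δb = 20.3 ft, d̄ = (3.02+0.62)/2 = 1.82, v̄ = (3.97+1.53)/2 = 2.75 → q = 20.3×1.82×2.75 = 101.6 ft³/s
Q = Σ q = 314.1 ft³/s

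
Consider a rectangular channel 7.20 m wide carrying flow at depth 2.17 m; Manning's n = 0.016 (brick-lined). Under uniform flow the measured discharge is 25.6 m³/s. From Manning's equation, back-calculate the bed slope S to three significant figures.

A = b·y = 7.20 × 2.17 = 15.62 m²
P = b + 2y = 7.20 + 2×2.17 = 11.54 m
R = A/P = 15.62/11.54 = 1.354 m
S = (Q·n / (1·A·R^(2/3)))² = (25.6×0.016 / (1×15.62×1.224))² = 0.0004589

0.000459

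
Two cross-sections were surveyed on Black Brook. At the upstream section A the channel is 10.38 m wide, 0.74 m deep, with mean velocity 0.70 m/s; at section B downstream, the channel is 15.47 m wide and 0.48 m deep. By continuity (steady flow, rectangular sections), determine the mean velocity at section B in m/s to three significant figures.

Q = A₁V₁ = (10.38×0.74) × 0.70 = 5.377 m³/s
A₂ = 15.47 × 0.48 = 7.426 m²
V₂ = Q/A₂ = 5.377/7.426 = 0.7241 m/s

0.724 m/s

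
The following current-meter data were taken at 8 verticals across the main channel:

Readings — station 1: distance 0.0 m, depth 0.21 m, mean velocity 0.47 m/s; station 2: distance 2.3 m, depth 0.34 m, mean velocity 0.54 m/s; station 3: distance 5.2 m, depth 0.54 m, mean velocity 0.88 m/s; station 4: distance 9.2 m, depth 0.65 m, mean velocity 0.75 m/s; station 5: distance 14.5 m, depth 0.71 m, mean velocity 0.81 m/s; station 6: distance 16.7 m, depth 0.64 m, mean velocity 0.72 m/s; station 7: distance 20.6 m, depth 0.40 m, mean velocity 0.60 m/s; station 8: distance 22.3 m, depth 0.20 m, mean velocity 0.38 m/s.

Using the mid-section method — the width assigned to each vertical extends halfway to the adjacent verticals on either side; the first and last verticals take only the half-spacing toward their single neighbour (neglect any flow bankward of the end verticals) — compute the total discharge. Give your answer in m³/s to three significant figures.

w_1 = (2.3 − 0.0)/2 = 1.15 m; q_1 = 0.47 × 0.21 × 1.15 = 0.1135 m³/s
w_2 = (5.2 − 0.0)/2 = 2.6 m; q_2 = 0.54 × 0.34 × 2.6 = 0.4774 m³/s
w_3 = (9.2 − 2.3)/2 = 3.45 m; q_3 = 0.88 × 0.54 × 3.45 = 1.639 m³/s
w_4 = (14.5 − 5.2)/2 = 4.65 m; q_4 = 0.75 × 0.65 × 4.65 = 2.267 m³/s
w_5 = (16.7 − 9.2)/2 = 3.75 m; q_5 = 0.81 × 0.71 × 3.75 = 2.157 m³/s
w_6 = (20.6 − 14.5)/2 = 3.05 m; q_6 = 0.72 × 0.64 × 3.05 = 1.405 m³/s
w_7 = (22.3 − 16.7)/2 = 2.8 m; q_7 = 0.60 × 0.40 × 2.8 = 0.6720 m³/s
w_8 = (22.3 − 20.6)/2 = 0.85 m; q_8 = 0.38 × 0.20 × 0.85 = 0.06460 m³/s
Q = Σ qᵢ = 8.796 m³/s

8.80 m³/s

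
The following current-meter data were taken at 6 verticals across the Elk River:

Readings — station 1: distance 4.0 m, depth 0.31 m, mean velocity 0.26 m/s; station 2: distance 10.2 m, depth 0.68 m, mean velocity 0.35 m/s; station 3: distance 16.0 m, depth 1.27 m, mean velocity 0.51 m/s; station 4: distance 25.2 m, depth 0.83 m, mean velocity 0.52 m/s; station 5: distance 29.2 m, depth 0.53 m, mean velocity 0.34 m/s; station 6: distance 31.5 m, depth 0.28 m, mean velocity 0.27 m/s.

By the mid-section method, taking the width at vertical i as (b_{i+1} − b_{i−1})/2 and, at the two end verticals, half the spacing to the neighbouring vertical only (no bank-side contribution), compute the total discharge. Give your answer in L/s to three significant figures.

10000 L/s

w_1 = (10.2 − 4.0)/2 = 3.1 m; q_1 = 0.26 × 0.31 × 3.1 = 0.2499 m³/s
w_2 = (16.0 − 4.0)/2 = 6 m; q_2 = 0.35 × 0.68 × 6 = 1.428 m³/s
w_3 = (25.2 − 10.2)/2 = 7.5 m; q_3 = 0.51 × 1.27 × 7.5 = 4.858 m³/s
w_4 = (29.2 − 16.0)/2 = 6.6 m; q_4 = 0.52 × 0.83 × 6.6 = 2.849 m³/s
w_5 = (31.5 − 25.2)/2 = 3.15 m; q_5 = 0.34 × 0.53 × 3.15 = 0.5676 m³/s
w_6 = (31.5 − 29.2)/2 = 1.15 m; q_6 = 0.27 × 0.28 × 1.15 = 0.08694 m³/s
Q = Σ qᵢ = 10.04 m³/s
= 10.04 × 1000 = 10040 L/s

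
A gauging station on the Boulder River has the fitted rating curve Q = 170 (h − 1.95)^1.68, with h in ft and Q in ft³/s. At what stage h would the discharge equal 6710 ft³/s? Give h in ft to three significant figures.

10.9 ft

h − h₀ = (Q/C)^(1/b) = (6710/170)^(1/1.68) = 8.916 ft
h = 1.95 + 8.916 = 10.87 ft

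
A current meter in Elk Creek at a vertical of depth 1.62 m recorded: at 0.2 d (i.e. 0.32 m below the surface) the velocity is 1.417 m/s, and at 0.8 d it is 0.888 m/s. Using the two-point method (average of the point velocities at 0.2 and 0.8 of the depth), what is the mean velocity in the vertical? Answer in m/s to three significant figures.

1.15 m/s

v̄ = (1.417 + 0.888) / 2 = 1.153 m/s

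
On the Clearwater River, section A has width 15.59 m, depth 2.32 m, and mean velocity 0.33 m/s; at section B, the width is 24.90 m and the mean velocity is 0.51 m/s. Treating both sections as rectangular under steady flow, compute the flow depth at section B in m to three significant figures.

Q = A₁V₁ = (15.59×2.32) × 0.33 = 11.94 m³/s
d₂ = Q/(b₂ V₂) = 11.94/(24.90×0.51) = 0.9399 m

0.940 m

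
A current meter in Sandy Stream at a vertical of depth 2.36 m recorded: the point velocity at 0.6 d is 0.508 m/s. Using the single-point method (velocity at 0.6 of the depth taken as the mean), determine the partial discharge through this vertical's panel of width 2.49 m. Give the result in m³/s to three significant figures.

2.99 m³/s

v̄ = v₀.₆ = 0.508 m/s
q = v̄ × d × w = 0.5080 × 2.36 × 2.49 = 2.985 m³/s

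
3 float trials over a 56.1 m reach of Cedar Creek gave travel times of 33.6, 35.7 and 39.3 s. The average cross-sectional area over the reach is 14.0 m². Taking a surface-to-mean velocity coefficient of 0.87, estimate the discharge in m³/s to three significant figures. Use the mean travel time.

18.9 m³/s

t̄ = (33.6 + 35.7 + 39.3) / 3 = 36.2 s
v_surface = L / t̄ = 56.1 / 36.2 = 1.550 m/s
v_mean = 0.87 × 1.550 = 1.348 m/s
Q = A × v_mean = 14.0 × 1.348 = 18.88 m³/s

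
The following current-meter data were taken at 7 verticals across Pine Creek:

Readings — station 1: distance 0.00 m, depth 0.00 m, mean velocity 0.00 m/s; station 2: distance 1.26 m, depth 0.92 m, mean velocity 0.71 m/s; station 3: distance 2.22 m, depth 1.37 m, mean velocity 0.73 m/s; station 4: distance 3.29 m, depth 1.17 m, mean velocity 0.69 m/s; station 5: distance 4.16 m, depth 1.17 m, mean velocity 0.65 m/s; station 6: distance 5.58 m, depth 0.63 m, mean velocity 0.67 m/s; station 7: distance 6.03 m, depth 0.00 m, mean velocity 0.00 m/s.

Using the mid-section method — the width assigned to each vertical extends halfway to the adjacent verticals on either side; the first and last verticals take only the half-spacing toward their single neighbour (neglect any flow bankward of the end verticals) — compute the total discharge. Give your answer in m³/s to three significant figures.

w_2 = (2.22 − 0.00)/2 = 1.11 m; q_2 = 0.71 × 0.92 × 1.11 = 0.7251 m³/s
w_3 = (3.29 − 1.26)/2 = 1.015 m; q_3 = 0.73 × 1.37 × 1.015 = 1.015 m³/s
w_4 = (4.16 − 2.22)/2 = 0.97 m; q_4 = 0.69 × 1.17 × 0.97 = 0.7831 m³/s
w_5 = (5.58 − 3.29)/2 = 1.145 m; q_5 = 0.65 × 1.17 × 1.145 = 0.8708 m³/s
w_6 = (6.03 − 4.16)/2 = 0.935 m; q_6 = 0.67 × 0.63 × 0.935 = 0.3947 m³/s
Stations 1, 7 contribute zero (depth or velocity is 0).
Q = Σ qᵢ = 3.789 m³/s

3.79 m³/s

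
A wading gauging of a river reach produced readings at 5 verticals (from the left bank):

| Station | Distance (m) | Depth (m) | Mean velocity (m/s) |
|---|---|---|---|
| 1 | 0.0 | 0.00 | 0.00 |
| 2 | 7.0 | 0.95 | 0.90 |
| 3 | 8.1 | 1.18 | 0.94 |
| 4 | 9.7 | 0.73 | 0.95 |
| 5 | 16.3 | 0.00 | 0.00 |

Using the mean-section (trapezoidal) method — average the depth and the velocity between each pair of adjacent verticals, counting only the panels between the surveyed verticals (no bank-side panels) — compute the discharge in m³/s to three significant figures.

Panel 1-2: Δb = 7 m, d̄ = (0.00+0.95)/2 = 0.475, v̄ = (0.00+0.90)/2 = 0.45 → q = 7×0.475×0.45 = 1.496 m³/s
Panel 2-3: Δb = 1.1 m, d̄ = (0.95+1.18)/2 = 1.065, v̄ = (0.90+0.94)/2 = 0.92 → q = 1.1×1.065×0.92 = 1.078 m³/s
Panel 3-4: Δb = 1.6 m, d̄ = (1.18+0.73)/2 = 0.955, v̄ = (0.94+0.95)/2 = 0.945 → q = 1.6×0.955×0.945 = 1.444 m³/s
Panel 4-5: Δb = 6.6 m, d̄ = (0.73+0.00)/2 = 0.365, v̄ = (0.95+0.00)/2 = 0.475 → q = 6.6×0.365×0.475 = 1.144 m³/s
Q = Σ q = 5.162 m³/s

5.16 m³/s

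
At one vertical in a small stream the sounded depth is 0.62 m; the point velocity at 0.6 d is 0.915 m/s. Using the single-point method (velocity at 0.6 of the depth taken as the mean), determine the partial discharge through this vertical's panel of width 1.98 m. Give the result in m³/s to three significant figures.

v̄ = v₀.₆ = 0.915 m/s
q = v̄ × d × w = 0.9150 × 0.62 × 1.98 = 1.123 m³/s

1.12 m³/s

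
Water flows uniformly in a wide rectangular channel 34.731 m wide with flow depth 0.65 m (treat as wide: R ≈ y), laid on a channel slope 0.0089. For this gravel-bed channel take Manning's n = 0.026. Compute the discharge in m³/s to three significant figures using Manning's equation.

A = b·y = 34.731 × 0.65 = 22.58 m²
Wide channel: R ≈ y = 0.65 m
Q = (1/n)·A·R^(2/3)·S^(1/2) = (1/0.026) × 22.58 × 0.6500^(2/3) × 0.0089^(1/2) = 61.46 m³/s

61.5 m³/s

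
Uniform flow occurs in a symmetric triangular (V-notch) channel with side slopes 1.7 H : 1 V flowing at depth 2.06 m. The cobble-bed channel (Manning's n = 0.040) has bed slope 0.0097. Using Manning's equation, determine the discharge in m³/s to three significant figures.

A = z·y² = 1.7×2.06² = 7.214 m²
P = 2y√(1+z²) = 2×2.06×√(1+1.7²) = 8.126 m
R = A/P = 7.214/8.126 = 0.8878 m
Q = (1/n)·A·R^(2/3)·S^(1/2) = (1/0.040) × 7.214 × 0.8878^(2/3) × 0.0097^(1/2) = 16.41 m³/s

16.4 m³/s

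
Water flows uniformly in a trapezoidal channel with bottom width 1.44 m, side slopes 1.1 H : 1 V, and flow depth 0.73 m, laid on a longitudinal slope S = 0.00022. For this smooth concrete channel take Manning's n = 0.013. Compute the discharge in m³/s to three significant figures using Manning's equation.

A = (b + z·y)·y = (1.44 + 1.1×0.73)×0.73 = 1.637 m²
P = b + 2y√(1+z²) = 1.44 + 2×0.73×√(1+1.1²) = 3.610 m
R = A/P = 1.637/3.610 = 0.4535 m
Q = (1/n)·A·R^(2/3)·S^(1/2) = (1/0.013) × 1.637 × 0.4535^(2/3) × 0.00022^(1/2) = 1.103 m³/s

1.10 m³/s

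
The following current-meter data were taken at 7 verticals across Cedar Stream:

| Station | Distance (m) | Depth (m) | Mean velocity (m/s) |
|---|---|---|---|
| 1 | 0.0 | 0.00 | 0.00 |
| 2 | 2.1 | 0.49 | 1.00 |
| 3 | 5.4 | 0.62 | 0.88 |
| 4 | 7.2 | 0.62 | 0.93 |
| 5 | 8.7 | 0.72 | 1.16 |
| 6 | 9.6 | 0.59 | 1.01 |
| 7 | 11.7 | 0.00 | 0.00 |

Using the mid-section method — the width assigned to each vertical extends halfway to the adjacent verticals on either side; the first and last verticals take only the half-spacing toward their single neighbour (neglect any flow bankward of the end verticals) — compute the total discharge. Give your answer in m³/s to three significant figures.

w_2 = (5.4 − 0.0)/2 = 2.7 m; q_2 = 1.00 × 0.49 × 2.7 = 1.323 m³/s
w_3 = (7.2 − 2.1)/2 = 2.55 m; q_3 = 0.88 × 0.62 × 2.55 = 1.391 m³/s
w_4 = (8.7 − 5.4)/2 = 1.65 m; q_4 = 0.93 × 0.62 × 1.65 = 0.9514 m³/s
w_5 = (9.6 − 7.2)/2 = 1.2 m; q_5 = 1.16 × 0.72 × 1.2 = 1.002 m³/s
w_6 = (11.7 − 8.7)/2 = 1.5 m; q_6 = 1.01 × 0.59 × 1.5 = 0.8939 m³/s
Stations 1, 7 contribute zero (depth or velocity is 0).
Q = Σ qᵢ = 5.562 m³/s

5.56 m³/s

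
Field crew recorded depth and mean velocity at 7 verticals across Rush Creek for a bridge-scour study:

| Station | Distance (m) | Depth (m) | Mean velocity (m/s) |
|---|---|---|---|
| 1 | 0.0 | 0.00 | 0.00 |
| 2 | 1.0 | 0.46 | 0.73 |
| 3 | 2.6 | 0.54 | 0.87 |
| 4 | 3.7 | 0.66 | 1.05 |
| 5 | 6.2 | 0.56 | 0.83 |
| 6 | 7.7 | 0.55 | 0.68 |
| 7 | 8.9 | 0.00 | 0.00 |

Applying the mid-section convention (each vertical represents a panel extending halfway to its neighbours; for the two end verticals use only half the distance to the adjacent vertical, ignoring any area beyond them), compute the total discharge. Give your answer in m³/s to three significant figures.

w_2 = (2.6 − 0.0)/2 = 1.3 m; q_2 = 0.73 × 0.46 × 1.3 = 0.4365 m³/s
w_3 = (3.7 − 1.0)/2 = 1.35 m; q_3 = 0.87 × 0.54 × 1.35 = 0.6342 m³/s
w_4 = (6.2 − 2.6)/2 = 1.8 m; q_4 = 1.05 × 0.66 × 1.8 = 1.247 m³/s
w_5 = (7.7 − 3.7)/2 = 2 m; q_5 = 0.83 × 0.56 × 2 = 0.9296 m³/s
w_6 = (8.9 − 6.2)/2 = 1.35 m; q_6 = 0.68 × 0.55 × 1.35 = 0.5049 m³/s
Stations 1, 7 contribute zero (depth or velocity is 0).
Q = Σ qᵢ = 3.753 m³/s

3.75 m³/s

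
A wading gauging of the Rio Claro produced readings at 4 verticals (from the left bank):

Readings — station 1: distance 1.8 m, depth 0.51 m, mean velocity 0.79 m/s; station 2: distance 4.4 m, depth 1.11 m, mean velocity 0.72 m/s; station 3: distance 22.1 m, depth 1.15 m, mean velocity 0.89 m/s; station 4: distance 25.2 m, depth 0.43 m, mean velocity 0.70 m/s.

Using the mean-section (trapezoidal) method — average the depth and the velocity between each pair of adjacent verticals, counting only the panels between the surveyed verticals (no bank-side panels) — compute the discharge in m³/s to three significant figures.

19.6 m³/s

Panel 1-2: Δb = 2.6 m, d̄ = (0.51+1.11)/2 = 0.81, v̄ = (0.79+0.72)/2 = 0.755 → q = 2.6×0.81×0.755 = 1.590 m³/s
Panel 2-3: Δb = 17.7 m, d̄ = (1.11+1.15)/2 = 1.13, v̄ = (0.72+0.89)/2 = 0.805 → q = 17.7×1.13×0.805 = 16.10 m³/s
Panel 3-4: Δb = 3.1 m, d̄ = (1.15+0.43)/2 = 0.79, v̄ = (0.89+0.70)/2 = 0.795 → q = 3.1×0.79×0.795 = 1.947 m³/s
Q = Σ q = 19.64 m³/s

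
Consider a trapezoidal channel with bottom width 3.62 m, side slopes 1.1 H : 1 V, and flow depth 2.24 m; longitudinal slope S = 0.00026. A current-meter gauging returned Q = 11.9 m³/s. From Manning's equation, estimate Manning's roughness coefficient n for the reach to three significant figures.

A = (b + z·y)·y = (3.62 + 1.1×2.24)×2.24 = 13.63 m²
P = b + 2y√(1+z²) = 3.62 + 2×2.24×√(1+1.1²) = 10.28 m
R = A/P = 13.63/10.28 = 1.326 m
n = (1/Q)·A·R^(2/3)·S^(1/2) = (1/11.9) × 13.63 × 1.207 × 0.01612 = 0.02228

0.0223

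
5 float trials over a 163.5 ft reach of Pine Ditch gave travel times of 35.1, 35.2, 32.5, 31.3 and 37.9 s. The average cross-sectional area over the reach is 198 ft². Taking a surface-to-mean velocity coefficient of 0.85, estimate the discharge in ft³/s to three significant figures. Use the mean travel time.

800 ft³/s

t̄ = (35.1 + 35.2 + 32.5 + 31.3 + 37.9) / 5 = 34.4 s
v_surface = L / t̄ = 163.5 / 34.4 = 4.753 ft/s
v_mean = 0.85 × 4.753 = 4.040 ft/s
Q = A × v_mean = 198 × 4.040 = 799.9 ft³/s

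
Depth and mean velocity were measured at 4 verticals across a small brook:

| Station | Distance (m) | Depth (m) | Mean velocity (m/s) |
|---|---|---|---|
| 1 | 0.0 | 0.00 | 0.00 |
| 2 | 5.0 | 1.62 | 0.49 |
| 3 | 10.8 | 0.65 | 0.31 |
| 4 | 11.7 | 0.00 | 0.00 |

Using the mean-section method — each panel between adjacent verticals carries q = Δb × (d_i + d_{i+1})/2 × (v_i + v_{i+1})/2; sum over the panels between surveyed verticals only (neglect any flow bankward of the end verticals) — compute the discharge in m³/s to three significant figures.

Panel 1-2: Δb = 5 m, d̄ = (0.00+1.62)/2 = 0.81, v̄ = (0.00+0.49)/2 = 0.245 → q = 5×0.81×0.245 = 0.9923 m³/s
Panel 2-3: Δb = 5.8 m, d̄ = (1.62+0.65)/2 = 1.135, v̄ = (0.49+0.31)/2 = 0.4 → q = 5.8×1.135×0.4 = 2.633 m³/s
Panel 3-4: Δb = 0.9 m, d̄ = (0.65+0.00)/2 = 0.325, v̄ = (0.31+0.00)/2 = 0.155 → q = 0.9×0.325×0.155 = 0.04534 m³/s
Q = Σ q = 3.671 m³/s

3.67 m³/s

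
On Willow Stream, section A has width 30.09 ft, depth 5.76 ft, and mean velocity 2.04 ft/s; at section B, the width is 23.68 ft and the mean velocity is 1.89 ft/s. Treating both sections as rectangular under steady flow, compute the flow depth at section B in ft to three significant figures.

Q = A₁V₁ = (30.09×5.76) × 2.04 = 353.6 ft³/s
d₂ = Q/(b₂ V₂) = 353.6/(23.68×1.89) = 7.900 ft

7.90 ft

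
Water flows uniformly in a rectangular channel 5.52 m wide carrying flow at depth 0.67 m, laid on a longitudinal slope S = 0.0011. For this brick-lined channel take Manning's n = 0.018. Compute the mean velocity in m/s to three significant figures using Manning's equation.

1.22 m/s

A = b·y = 5.52 × 0.67 = 3.698 m²
P = b + 2y = 5.52 + 2×0.67 = 6.860 m
R = A/P = 3.698/6.860 = 0.5391 m
Q = (1/n)·A·R^(2/3)·S^(1/2) = (1/0.018) × 3.698 × 0.5391^(2/3) × 0.0011^(1/2) = 4.514 m³/s
V = Q/A = 4.514/3.698 = 1.221 m/s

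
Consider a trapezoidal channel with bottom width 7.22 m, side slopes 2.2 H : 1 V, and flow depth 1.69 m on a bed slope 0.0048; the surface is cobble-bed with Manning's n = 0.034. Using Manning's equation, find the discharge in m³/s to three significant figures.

A = (b + z·y)·y = (7.22 + 2.2×1.69)×1.69 = 18.49 m²
P = b + 2y√(1+z²) = 7.22 + 2×1.69×√(1+2.2²) = 15.39 m
R = A/P = 18.49/15.39 = 1.201 m
Q = (1/n)·A·R^(2/3)·S^(1/2) = (1/0.034) × 18.49 × 1.201^(2/3) × 0.0048^(1/2) = 42.57 m³/s

42.6 m³/s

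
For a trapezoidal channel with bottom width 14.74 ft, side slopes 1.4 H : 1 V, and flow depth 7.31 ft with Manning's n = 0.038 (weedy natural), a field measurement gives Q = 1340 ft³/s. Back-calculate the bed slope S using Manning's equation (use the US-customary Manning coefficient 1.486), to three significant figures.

A = (b + z·y)·y = (14.74 + 1.4×7.31)×7.31 = 182.6 ft²
P = b + 2y√(1+z²) = 14.74 + 2×7.31×√(1+1.4²) = 39.89 ft
R = A/P = 182.6/39.89 = 4.576 ft
S = (Q·n / (1.486·A·R^(2/3)))² = (1340×0.038 / (1.486×182.6×2.756))² = 0.004637

0.00464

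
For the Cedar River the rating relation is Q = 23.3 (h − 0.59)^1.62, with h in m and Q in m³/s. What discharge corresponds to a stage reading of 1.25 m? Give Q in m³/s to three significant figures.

Q = 23.3 × (1.25 − 0.59)^1.62 = 23.3 × 0.66^1.62 = 11.89 m³/s

11.9 m³/s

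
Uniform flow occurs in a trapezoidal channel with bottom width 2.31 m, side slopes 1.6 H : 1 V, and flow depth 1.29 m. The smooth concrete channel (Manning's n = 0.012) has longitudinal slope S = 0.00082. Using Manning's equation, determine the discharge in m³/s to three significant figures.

A = (b + z·y)·y = (2.31 + 1.6×1.29)×1.29 = 5.642 m²
P = b + 2y√(1+z²) = 2.31 + 2×1.29×√(1+1.6²) = 7.178 m
R = A/P = 5.642/7.178 = 0.7861 m
Q = (1/n)·A·R^(2/3)·S^(1/2) = (1/0.012) × 5.642 × 0.7861^(2/3) × 0.00082^(1/2) = 11.47 m³/s

11.5 m³/s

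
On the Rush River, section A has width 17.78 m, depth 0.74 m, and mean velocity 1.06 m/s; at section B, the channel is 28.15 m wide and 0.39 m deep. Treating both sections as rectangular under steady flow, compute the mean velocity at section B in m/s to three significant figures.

1.27 m/s

Q = A₁V₁ = (17.78×0.74) × 1.06 = 13.95 m³/s
A₂ = 28.15 × 0.39 = 10.98 m²
V₂ = Q/A₂ = 13.95/10.98 = 1.270 m/s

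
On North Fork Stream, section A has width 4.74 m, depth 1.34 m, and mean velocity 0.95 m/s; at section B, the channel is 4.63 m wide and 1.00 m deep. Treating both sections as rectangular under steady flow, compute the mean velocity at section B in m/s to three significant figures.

1.30 m/s

Q = A₁V₁ = (4.74×1.34) × 0.95 = 6.034 m³/s
A₂ = 4.63 × 1.00 = 4.630 m²
V₂ = Q/A₂ = 6.034/4.630 = 1.303 m/s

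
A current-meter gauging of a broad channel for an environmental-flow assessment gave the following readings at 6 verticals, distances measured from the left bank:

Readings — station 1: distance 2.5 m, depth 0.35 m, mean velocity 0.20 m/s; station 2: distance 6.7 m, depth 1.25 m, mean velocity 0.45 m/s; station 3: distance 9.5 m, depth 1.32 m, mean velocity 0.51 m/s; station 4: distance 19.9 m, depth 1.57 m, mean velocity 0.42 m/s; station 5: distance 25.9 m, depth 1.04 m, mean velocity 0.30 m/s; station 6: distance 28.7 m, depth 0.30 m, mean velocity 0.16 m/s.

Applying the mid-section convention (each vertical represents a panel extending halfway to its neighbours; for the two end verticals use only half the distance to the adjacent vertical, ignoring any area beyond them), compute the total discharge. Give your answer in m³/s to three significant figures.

13.4 m³/s

w_1 = (6.7 − 2.5)/2 = 2.1 m; q_1 = 0.20 × 0.35 × 2.1 = 0.1470 m³/s
w_2 = (9.5 − 2.5)/2 = 3.5 m; q_2 = 0.45 × 1.25 × 3.5 = 1.969 m³/s
w_3 = (19.9 − 6.7)/2 = 6.6 m; q_3 = 0.51 × 1.32 × 6.6 = 4.443 m³/s
w_4 = (25.9 − 9.5)/2 = 8.2 m; q_4 = 0.42 × 1.57 × 8.2 = 5.407 m³/s
w_5 = (28.7 − 19.9)/2 = 4.4 m; q_5 = 0.30 × 1.04 × 4.4 = 1.373 m³/s
w_6 = (28.7 − 25.9)/2 = 1.4 m; q_6 = 0.16 × 0.30 × 1.4 = 0.06720 m³/s
Q = Σ qᵢ = 13.41 m³/s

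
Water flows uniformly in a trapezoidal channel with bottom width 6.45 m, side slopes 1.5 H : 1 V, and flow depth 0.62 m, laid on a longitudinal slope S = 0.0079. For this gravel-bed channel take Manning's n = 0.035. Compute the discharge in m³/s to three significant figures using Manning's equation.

7.58 m³/s

A = (b + z·y)·y = (6.45 + 1.5×0.62)×0.62 = 4.576 m²
P = b + 2y√(1+z²) = 6.45 + 2×0.62×√(1+1.5²) = 8.685 m
R = A/P = 4.576/8.685 = 0.5268 m
Q = (1/n)·A·R^(2/3)·S^(1/2) = (1/0.035) × 4.576 × 0.5268^(2/3) × 0.0079^(1/2) = 7.579 m³/s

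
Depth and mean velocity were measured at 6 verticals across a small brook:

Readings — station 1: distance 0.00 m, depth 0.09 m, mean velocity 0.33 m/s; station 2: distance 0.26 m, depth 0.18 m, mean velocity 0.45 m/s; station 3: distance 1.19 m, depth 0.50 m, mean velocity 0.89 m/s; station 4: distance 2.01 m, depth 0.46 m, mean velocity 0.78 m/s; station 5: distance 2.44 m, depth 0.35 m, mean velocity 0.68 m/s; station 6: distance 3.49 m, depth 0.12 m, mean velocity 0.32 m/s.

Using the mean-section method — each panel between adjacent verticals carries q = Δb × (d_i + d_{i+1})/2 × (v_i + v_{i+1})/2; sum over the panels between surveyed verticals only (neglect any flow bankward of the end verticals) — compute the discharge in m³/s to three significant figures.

Panel 1-2: Δb = 0.26 m, d̄ = (0.09+0.18)/2 = 0.135, v̄ = (0.33+0.45)/2 = 0.39 → q = 0.26×0.135×0.39 = 0.01369 m³/s
Panel 2-3: Δb = 0.93 m, d̄ = (0.18+0.50)/2 = 0.34, v̄ = (0.45+0.89)/2 = 0.67 → q = 0.93×0.34×0.67 = 0.2119 m³/s
Panel 3-4: Δb = 0.82 m, d̄ = (0.50+0.46)/2 = 0.48, v̄ = (0.89+0.78)/2 = 0.835 → q = 0.82×0.48×0.835 = 0.3287 m³/s
Panel 4-5: Δb = 0.43 m, d̄ = (0.46+0.35)/2 = 0.405, v̄ = (0.78+0.68)/2 = 0.73 → q = 0.43×0.405×0.73 = 0.1271 m³/s
Panel 5-6: Δb = 1.05 m, d̄ = (0.35+0.12)/2 = 0.235, v̄ = (0.68+0.32)/2 = 0.5 → q = 1.05×0.235×0.5 = 0.1234 m³/s
Q = Σ q = 0.8047 m³/s

0.805 m³/s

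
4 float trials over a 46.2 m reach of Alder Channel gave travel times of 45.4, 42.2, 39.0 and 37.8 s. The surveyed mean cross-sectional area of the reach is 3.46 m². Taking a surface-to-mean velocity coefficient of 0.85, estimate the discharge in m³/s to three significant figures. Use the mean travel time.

3.31 m³/s

t̄ = (45.4 + 42.2 + 39.0 + 37.8) / 4 = 41.1 s
v_surface = L / t̄ = 46.2 / 41.1 = 1.124 m/s
v_mean = 0.85 × 1.124 = 0.9555 m/s
Q = A × v_mean = 3.46 × 0.9555 = 3.306 m³/s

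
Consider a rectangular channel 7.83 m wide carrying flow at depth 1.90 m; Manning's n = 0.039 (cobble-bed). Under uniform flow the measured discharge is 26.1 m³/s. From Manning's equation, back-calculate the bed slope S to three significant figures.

0.00337

A = b·y = 7.83 × 1.90 = 14.88 m²
P = b + 2y = 7.83 + 2×1.90 = 11.63 m
R = A/P = 14.88/11.63 = 1.279 m
S = (Q·n / (1·A·R^(2/3)))² = (26.1×0.039 / (1×14.88×1.178))² = 0.003371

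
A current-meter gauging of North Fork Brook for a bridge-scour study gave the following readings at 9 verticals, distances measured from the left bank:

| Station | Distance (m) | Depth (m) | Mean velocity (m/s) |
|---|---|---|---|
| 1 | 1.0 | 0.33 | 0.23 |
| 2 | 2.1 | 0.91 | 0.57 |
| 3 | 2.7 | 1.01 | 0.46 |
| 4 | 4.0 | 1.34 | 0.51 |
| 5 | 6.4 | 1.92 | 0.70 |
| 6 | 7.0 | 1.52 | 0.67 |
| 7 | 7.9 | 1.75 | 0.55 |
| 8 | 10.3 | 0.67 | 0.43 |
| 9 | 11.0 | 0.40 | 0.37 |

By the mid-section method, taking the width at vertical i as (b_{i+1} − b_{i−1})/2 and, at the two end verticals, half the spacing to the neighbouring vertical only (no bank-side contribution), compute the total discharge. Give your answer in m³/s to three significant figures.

w_1 = (2.1 − 1.0)/2 = 0.55 m; q_1 = 0.23 × 0.33 × 0.55 = 0.04175 m³/s
w_2 = (2.7 − 1.0)/2 = 0.85 m; q_2 = 0.57 × 0.91 × 0.85 = 0.4409 m³/s
w_3 = (4.0 − 2.1)/2 = 0.95 m; q_3 = 0.46 × 1.01 × 0.95 = 0.4414 m³/s
w_4 = (6.4 − 2.7)/2 = 1.85 m; q_4 = 0.51 × 1.34 × 1.85 = 1.264 m³/s
w_5 = (7.0 − 4.0)/2 = 1.5 m; q_5 = 0.70 × 1.92 × 1.5 = 2.016 m³/s
w_6 = (7.9 − 6.4)/2 = 0.75 m; q_6 = 0.67 × 1.52 × 0.75 = 0.7638 m³/s
w_7 = (10.3 − 7.0)/2 = 1.65 m; q_7 = 0.55 × 1.75 × 1.65 = 1.588 m³/s
w_8 = (11.0 − 7.9)/2 = 1.55 m; q_8 = 0.43 × 0.67 × 1.55 = 0.4466 m³/s
w_9 = (11.0 − 10.3)/2 = 0.35 m; q_9 = 0.37 × 0.40 × 0.35 = 0.05180 m³/s
Q = Σ qᵢ = 7.055 m³/s

7.05 m³/s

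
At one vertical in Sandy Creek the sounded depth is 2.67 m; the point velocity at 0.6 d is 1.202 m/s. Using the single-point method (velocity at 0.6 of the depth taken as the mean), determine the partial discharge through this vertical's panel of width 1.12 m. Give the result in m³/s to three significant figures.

3.59 m³/s

v̄ = v₀.₆ = 1.202 m/s
q = v̄ × d × w = 1.202 × 2.67 × 1.12 = 3.594 m³/s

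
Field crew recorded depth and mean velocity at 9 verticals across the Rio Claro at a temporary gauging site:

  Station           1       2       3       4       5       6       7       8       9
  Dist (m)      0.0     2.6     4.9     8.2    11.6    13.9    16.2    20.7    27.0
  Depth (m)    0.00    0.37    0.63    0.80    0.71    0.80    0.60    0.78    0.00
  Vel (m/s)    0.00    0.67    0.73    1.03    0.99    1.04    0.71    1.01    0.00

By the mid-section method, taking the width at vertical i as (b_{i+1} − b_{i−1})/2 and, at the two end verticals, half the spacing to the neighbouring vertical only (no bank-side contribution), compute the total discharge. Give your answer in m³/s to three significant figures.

w_2 = (4.9 − 0.0)/2 = 2.45 m; q_2 = 0.67 × 0.37 × 2.45 = 0.6074 m³/s
w_3 = (8.2 − 2.6)/2 = 2.8 m; q_3 = 0.73 × 0.63 × 2.8 = 1.288 m³/s
w_4 = (11.6 − 4.9)/2 = 3.35 m; q_4 = 1.03 × 0.80 × 3.35 = 2.760 m³/s
w_5 = (13.9 − 8.2)/2 = 2.85 m; q_5 = 0.99 × 0.71 × 2.85 = 2.003 m³/s
w_6 = (16.2 − 11.6)/2 = 2.3 m; q_6 = 1.04 × 0.80 × 2.3 = 1.914 m³/s
w_7 = (20.7 − 13.9)/2 = 3.4 m; q_7 = 0.71 × 0.60 × 3.4 = 1.448 m³/s
w_8 = (27.0 − 16.2)/2 = 5.4 m; q_8 = 1.01 × 0.78 × 5.4 = 4.254 m³/s
Stations 1, 9 contribute zero (depth or velocity is 0).
Q = Σ qᵢ = 14.27 m³/s

14.3 m³/s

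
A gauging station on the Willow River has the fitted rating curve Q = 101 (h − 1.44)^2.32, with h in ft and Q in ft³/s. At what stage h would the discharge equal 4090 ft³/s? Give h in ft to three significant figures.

h − h₀ = (Q/C)^(1/b) = (4090/101)^(1/2.32) = 4.930 ft
h = 1.44 + 4.930 = 6.370 ft

6.37 ft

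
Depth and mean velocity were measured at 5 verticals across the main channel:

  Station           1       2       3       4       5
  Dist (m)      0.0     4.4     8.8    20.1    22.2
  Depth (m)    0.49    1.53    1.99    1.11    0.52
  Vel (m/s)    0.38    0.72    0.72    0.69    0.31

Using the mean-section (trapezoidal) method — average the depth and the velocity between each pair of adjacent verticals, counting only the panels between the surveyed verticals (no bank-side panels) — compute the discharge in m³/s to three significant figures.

21.2 m³/s

Panel 1-2: Δb = 4.4 m, d̄ = (0.49+1.53)/2 = 1.01, v̄ = (0.38+0.72)/2 = 0.55 → q = 4.4×1.01×0.55 = 2.444 m³/s
Panel 2-3: Δb = 4.4 m, d̄ = (1.53+1.99)/2 = 1.76, v̄ = (0.72+0.72)/2 = 0.72 → q = 4.4×1.76×0.72 = 5.576 m³/s
Panel 3-4: Δb = 11.3 m, d̄ = (1.99+1.11)/2 = 1.55, v̄ = (0.72+0.69)/2 = 0.705 → q = 11.3×1.55×0.705 = 12.35 m³/s
Panel 4-5: Δb = 2.1 m, d̄ = (1.11+0.52)/2 = 0.815, v̄ = (0.69+0.31)/2 = 0.5 → q = 2.1×0.815×0.5 = 0.8558 m³/s
Q = Σ q = 21.22 m³/s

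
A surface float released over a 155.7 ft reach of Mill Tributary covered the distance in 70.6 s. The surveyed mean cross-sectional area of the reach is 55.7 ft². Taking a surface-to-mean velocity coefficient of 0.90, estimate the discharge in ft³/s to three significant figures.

111 ft³/s

v_surface = L / t̄ = 155.7 / 70.6 = 2.205 ft/s
v_mean = 0.90 × 2.205 = 1.985 ft/s
Q = A × v_mean = 55.7 × 1.985 = 110.6 ft³/s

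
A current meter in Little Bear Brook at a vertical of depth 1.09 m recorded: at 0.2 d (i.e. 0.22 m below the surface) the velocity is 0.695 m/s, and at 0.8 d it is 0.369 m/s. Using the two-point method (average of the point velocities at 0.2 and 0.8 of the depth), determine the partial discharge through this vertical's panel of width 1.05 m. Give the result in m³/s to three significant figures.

0.609 m³/s

v̄ = (0.695 + 0.369) / 2 = 0.5320 m/s
q = v̄ × d × w = 0.5320 × 1.09 × 1.05 = 0.6089 m³/s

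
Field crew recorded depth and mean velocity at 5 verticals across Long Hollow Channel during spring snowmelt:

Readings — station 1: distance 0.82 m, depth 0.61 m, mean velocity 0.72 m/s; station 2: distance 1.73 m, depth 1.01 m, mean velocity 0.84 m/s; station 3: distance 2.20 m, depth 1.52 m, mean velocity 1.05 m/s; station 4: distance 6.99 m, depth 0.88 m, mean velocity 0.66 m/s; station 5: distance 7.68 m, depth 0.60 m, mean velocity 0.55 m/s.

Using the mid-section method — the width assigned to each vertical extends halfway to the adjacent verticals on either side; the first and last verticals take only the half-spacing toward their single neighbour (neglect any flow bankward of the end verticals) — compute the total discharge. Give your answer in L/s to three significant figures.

w_1 = (1.73 − 0.82)/2 = 0.455 m; q_1 = 0.72 × 0.61 × 0.455 = 0.1998 m³/s
w_2 = (2.20 − 0.82)/2 = 0.69 m; q_2 = 0.84 × 1.01 × 0.69 = 0.5854 m³/s
w_3 = (6.99 − 1.73)/2 = 2.63 m; q_3 = 1.05 × 1.52 × 2.63 = 4.197 m³/s
w_4 = (7.68 − 2.20)/2 = 2.74 m; q_4 = 0.66 × 0.88 × 2.74 = 1.591 m³/s
w_5 = (7.68 − 6.99)/2 = 0.345 m; q_5 = 0.55 × 0.60 × 0.345 = 0.1139 m³/s
Q = Σ qᵢ = 6.688 m³/s
= 6.688 × 1000 = 6688 L/s

6690 L/s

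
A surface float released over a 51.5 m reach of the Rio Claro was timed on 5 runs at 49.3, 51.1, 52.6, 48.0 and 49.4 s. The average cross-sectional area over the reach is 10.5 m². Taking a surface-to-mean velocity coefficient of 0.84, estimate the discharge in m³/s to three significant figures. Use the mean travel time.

t̄ = (49.3 + 51.1 + 52.6 + 48.0 + 49.4) / 5 = 50.08 s
v_surface = L / t̄ = 51.5 / 50.08 = 1.028 m/s
v_mean = 0.84 × 1.028 = 0.8638 m/s
Q = A × v_mean = 10.5 × 0.8638 = 9.070 m³/s

9.07 m³/s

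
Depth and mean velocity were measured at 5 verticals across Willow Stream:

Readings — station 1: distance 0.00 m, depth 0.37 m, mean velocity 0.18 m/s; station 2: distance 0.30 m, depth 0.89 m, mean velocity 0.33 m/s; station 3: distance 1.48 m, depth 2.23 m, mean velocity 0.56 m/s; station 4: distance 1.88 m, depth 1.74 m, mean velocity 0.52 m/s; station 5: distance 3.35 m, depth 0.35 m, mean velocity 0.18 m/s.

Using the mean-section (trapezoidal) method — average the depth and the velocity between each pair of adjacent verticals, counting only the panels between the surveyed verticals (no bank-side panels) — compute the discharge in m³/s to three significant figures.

Panel 1-2: Δb = 0.3 m, d̄ = (0.37+0.89)/2 = 0.63, v̄ = (0.18+0.33)/2 = 0.255 → q = 0.3×0.63×0.255 = 0.04820 m³/s
Panel 2-3: Δb = 1.18 m, d̄ = (0.89+2.23)/2 = 1.56, v̄ = (0.33+0.56)/2 = 0.445 → q = 1.18×1.56×0.445 = 0.8192 m³/s
Panel 3-4: Δb = 0.4 m, d̄ = (2.23+1.74)/2 = 1.985, v̄ = (0.56+0.52)/2 = 0.54 → q = 0.4×1.985×0.54 = 0.4288 m³/s
Panel 4-5: Δb = 1.47 m, d̄ = (1.74+0.35)/2 = 1.045, v̄ = (0.52+0.18)/2 = 0.35 → q = 1.47×1.045×0.35 = 0.5377 m³/s
Q = Σ q = 1.834 m³/s

1.83 m³/s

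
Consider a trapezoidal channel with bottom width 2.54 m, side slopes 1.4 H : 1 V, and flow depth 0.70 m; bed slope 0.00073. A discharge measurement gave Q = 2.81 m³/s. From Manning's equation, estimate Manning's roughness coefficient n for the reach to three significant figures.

A = (b + z·y)·y = (2.54 + 1.4×0.70)×0.70 = 2.464 m²
P = b + 2y√(1+z²) = 2.54 + 2×0.70×√(1+1.4²) = 4.949 m
R = A/P = 2.464/4.949 = 0.4979 m
n = (1/Q)·A·R^(2/3)·S^(1/2) = (1/2.81) × 2.464 × 0.6282 × 0.02702 = 0.01488

0.0149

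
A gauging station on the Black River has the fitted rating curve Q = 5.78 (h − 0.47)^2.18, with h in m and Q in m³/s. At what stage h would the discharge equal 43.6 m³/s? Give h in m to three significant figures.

3.00 m

h − h₀ = (Q/C)^(1/b) = (43.6/5.78)^(1/2.18) = 2.527 m
h = 0.47 + 2.527 = 2.997 m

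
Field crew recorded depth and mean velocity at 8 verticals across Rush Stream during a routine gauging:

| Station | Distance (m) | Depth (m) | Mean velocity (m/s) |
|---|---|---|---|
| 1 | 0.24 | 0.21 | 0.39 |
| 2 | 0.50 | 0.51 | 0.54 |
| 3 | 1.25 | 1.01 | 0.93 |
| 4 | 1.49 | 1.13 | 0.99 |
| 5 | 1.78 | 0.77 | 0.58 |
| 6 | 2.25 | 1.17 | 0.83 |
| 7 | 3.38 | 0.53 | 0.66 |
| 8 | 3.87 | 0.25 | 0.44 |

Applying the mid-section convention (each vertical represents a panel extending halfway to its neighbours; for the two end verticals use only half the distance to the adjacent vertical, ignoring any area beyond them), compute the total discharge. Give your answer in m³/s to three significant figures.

2.17 m³/s

w_1 = (0.50 − 0.24)/2 = 0.13 m; q_1 = 0.39 × 0.21 × 0.13 = 0.01065 m³/s
w_2 = (1.25 − 0.24)/2 = 0.505 m; q_2 = 0.54 × 0.51 × 0.505 = 0.1391 m³/s
w_3 = (1.49 − 0.50)/2 = 0.495 m; q_3 = 0.93 × 1.01 × 0.495 = 0.4650 m³/s
w_4 = (1.78 − 1.25)/2 = 0.265 m; q_4 = 0.99 × 1.13 × 0.265 = 0.2965 m³/s
w_5 = (2.25 − 1.49)/2 = 0.38 m; q_5 = 0.58 × 0.77 × 0.38 = 0.1697 m³/s
w_6 = (3.38 − 1.78)/2 = 0.8 m; q_6 = 0.83 × 1.17 × 0.8 = 0.7769 m³/s
w_7 = (3.87 − 2.25)/2 = 0.81 m; q_7 = 0.66 × 0.53 × 0.81 = 0.2833 m³/s
w_8 = (3.87 − 3.38)/2 = 0.245 m; q_8 = 0.44 × 0.25 × 0.245 = 0.02695 m³/s
Q = Σ qᵢ = 2.168 m³/s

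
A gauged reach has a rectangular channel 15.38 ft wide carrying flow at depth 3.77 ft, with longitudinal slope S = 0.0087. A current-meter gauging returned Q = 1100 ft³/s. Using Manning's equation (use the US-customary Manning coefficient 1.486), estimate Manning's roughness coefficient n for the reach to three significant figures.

0.0136

A = b·y = 15.38 × 3.77 = 57.98 ft²
P = b + 2y = 15.38 + 2×3.77 = 22.92 ft
R = A/P = 57.98/22.92 = 2.530 ft
n = (1.486/Q)·A·R^(2/3)·S^(1/2) = (1.486/1100) × 57.98 × 1.857 × 0.09327 = 0.01356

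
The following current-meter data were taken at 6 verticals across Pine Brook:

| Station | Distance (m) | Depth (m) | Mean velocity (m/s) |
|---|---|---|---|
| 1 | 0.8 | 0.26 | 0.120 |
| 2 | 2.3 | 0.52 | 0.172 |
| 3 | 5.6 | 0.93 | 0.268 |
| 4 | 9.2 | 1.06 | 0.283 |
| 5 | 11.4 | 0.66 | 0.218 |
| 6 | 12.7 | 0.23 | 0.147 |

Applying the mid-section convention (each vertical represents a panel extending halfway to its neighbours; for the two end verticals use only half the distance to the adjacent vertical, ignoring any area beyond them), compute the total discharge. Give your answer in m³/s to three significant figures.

w_1 = (2.3 − 0.8)/2 = 0.75 m; q_1 = 0.120 × 0.26 × 0.75 = 0.02340 m³/s
w_2 = (5.6 − 0.8)/2 = 2.4 m; q_2 = 0.172 × 0.52 × 2.4 = 0.2147 m³/s
w_3 = (9.2 − 2.3)/2 = 3.45 m; q_3 = 0.268 × 0.93 × 3.45 = 0.8599 m³/s
w_4 = (11.4 − 5.6)/2 = 2.9 m; q_4 = 0.283 × 1.06 × 2.9 = 0.8699 m³/s
w_5 = (12.7 − 9.2)/2 = 1.75 m; q_5 = 0.218 × 0.66 × 1.75 = 0.2518 m³/s
w_6 = (12.7 − 11.4)/2 = 0.65 m; q_6 = 0.147 × 0.23 × 0.65 = 0.02198 m³/s
Q = Σ qᵢ = 2.242 m³/s

2.24 m³/s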